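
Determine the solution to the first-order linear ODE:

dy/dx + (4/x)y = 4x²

Using integrating factor method:

General solution: y = (4/7)x^3 + Cx^(-4)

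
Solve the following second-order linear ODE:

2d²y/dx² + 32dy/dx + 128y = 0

Characteristic equation: 2r² + 32r + 128 = 0
Divide by 2: r² + 16r + 64 = 0
Factored: (r + 8)² = 0
Repeated root: r = -8
General solution: y = (C₁ + C₂x)e^(-8x)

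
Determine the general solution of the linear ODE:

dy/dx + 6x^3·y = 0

Using integrating factor method:

General solution: y = Ce^(-3x^4/2)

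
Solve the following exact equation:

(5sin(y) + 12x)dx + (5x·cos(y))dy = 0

Verify exactness: ∂M/∂y = ∂N/∂x ✓
Find F(x,y) such that ∂F/∂x = M, ∂F/∂y = N
Solution: 5x·sin(y) + 6x² = C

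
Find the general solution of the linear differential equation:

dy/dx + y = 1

Using integrating factor method:

General solution: y = 1 + Ce^(-x)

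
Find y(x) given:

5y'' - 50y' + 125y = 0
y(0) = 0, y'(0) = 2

General solution: y = (C₁ + C₂x)e^(5x)
Repeated root r = 5
Applying ICs: C₁ = 0, C₂ = 2
Particular solution: y = 2xe^(5x)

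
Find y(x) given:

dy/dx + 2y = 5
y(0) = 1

General solution: y = 5/2 + Ce^(-2x)
Applying y(0) = 1: C = 1 - 5/2 = -3/2
Particular solution: y = 5/2 - (3/2)e^(-2x)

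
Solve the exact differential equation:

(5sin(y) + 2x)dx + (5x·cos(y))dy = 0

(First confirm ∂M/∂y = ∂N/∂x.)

Verify exactness: ∂M/∂y = ∂N/∂x ✓
Find F(x,y) such that ∂F/∂x = M, ∂F/∂y = N
Solution: 5x·sin(y) + x² = C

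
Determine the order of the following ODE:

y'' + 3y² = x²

The order is 2 (highest derivative is of order 2).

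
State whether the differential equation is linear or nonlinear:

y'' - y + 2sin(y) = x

Nonlinear (sin(y) is nonlinear in y)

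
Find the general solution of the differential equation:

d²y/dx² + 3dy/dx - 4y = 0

Characteristic equation: r² + 3r - 4 = 0
Roots: r = 1, -4 (distinct real)
General solution: y = C₁e^x + C₂e^(-4x)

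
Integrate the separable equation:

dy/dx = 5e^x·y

Separating variables and integrating:
ln|y| = 5e^x + C

General solution: y = Ce^(5e^x)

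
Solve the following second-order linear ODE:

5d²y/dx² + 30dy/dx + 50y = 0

Characteristic equation: 5r² + 30r + 50 = 0
Divide by 5: r² + 6r + 10 = 0
Roots: r = -3 ± i (complex conjugates)
General solution: y = e^(-3x)(C₁cos(x) + C₂sin(x))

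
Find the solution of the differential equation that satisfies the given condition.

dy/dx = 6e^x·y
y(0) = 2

General solution: y = Ce^(6e^x)
Applying IC y(0) = 2:
Particular solution: y = 2e^(6(e^x - 1))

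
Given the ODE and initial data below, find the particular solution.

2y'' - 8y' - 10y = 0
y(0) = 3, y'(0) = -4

General solution: y = C₁e^(5x) + C₂e^(-x)
Applying ICs: C₁ = -1/6, C₂ = 19/6
Particular solution: y = -(1/6)e^(5x) + (19/6)e^(-x)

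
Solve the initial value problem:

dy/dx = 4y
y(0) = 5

General solution: y = Ce^(4x)
Applying IC y(0) = 5:
Particular solution: y = 5e^(4x)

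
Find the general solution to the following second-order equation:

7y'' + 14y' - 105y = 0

Characteristic equation: 7r² + 14r - 105 = 0
Divide by 7: r² + 2r - 15 = 0
Roots: r = 3, -5 (distinct real)
General solution: y = C₁e^(3x) + C₂e^(-5x)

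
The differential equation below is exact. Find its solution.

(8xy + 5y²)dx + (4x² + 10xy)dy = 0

Verify exactness: ∂M/∂y = ∂N/∂x ✓
Find F(x,y) such that ∂F/∂x = M, ∂F/∂y = N
Solution: 4x²y + 5xy² = C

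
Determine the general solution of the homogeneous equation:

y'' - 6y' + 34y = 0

Characteristic equation: r² - 6r + 34 = 0
Roots: r = 3 ± 5i (complex conjugates)
General solution: y = e^(3x)(C₁cos(5x) + C₂sin(5x))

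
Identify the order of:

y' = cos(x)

The order is 1 (highest derivative is of order 1).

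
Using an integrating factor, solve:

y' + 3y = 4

Using integrating factor method:

General solution: y = 4/3 + Ce^(-3x)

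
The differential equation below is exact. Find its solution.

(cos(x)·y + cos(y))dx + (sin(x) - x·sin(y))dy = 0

Verify exactness: ∂M/∂y = ∂N/∂x ✓
Find F(x,y) such that ∂F/∂x = M, ∂F/∂y = N
Solution: sin(x)·y + x·cos(y) = C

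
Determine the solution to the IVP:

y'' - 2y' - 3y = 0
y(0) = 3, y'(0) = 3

General solution: y = C₁e^(3x) + C₂e^(-x)
Applying ICs: C₁ = 3/2, C₂ = 3/2
Particular solution: y = (3/2)e^(3x) + (3/2)e^(-x)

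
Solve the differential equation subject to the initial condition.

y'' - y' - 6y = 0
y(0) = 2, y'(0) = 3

General solution: y = C₁e^(3x) + C₂e^(-2x)
Applying ICs: C₁ = 7/5, C₂ = 3/5
Particular solution: y = (7/5)e^(3x) + (3/5)e^(-2x)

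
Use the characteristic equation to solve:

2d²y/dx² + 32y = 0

Characteristic equation: 2r² + 32 = 0
Divide by 2: r² + 16 = 0
Roots: r = ±4i (complex conjugates)
General solution: y = C₁cos(4x) + C₂sin(4x)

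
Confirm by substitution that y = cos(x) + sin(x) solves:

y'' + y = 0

Verification:
y'' = -cos(x) - sin(x)
y'' + y = 0 ✓

Yes, it is a solution.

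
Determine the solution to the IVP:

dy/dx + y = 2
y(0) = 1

General solution: y = 2 + Ce^(-x)
Applying y(0) = 1: C = 1 - 2 = -1
Particular solution: y = 2 - e^(-x)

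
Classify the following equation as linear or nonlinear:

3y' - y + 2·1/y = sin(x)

Nonlinear (1/y term)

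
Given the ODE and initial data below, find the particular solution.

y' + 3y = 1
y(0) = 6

General solution: y = 1/3 + Ce^(-3x)
Applying y(0) = 6: C = 6 - 1/3 = 17/3
Particular solution: y = 1/3 + (17/3)e^(-3x)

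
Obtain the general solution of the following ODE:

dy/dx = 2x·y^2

Separating variables and integrating:
-1/y = x^2 + C

General solution: y^-1 = -x^2 + C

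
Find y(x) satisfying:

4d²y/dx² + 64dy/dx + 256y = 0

Characteristic equation: 4r² + 64r + 256 = 0
Divide by 4: r² + 16r + 64 = 0
Factored: (r + 8)² = 0
Repeated root: r = -8
General solution: y = (C₁ + C₂x)e^(-8x)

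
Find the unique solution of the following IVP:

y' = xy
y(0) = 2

General solution: y = Ce^(x²/2)
Applying IC y(0) = 2:
Particular solution: y = 2e^(x²/2)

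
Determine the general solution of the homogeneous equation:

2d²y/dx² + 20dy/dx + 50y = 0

Characteristic equation: 2r² + 20r + 50 = 0
Divide by 2: r² + 10r + 25 = 0
Factored: (r + 5)² = 0
Repeated root: r = -5
General solution: y = (C₁ + C₂x)e^(-5x)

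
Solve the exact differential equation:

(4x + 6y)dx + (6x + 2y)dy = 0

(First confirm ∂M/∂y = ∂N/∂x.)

Verify exactness: ∂M/∂y = ∂N/∂x ✓
Find F(x,y) such that ∂F/∂x = M, ∂F/∂y = N
Solution: 2x² + 6xy + y² = C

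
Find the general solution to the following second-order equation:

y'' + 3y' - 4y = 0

Characteristic equation: r² + 3r - 4 = 0
Roots: r = 1, -4 (distinct real)
General solution: y = C₁e^x + C₂e^(-4x)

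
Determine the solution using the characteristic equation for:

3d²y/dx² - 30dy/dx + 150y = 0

Characteristic equation: 3r² - 30r + 150 = 0
Divide by 3: r² - 10r + 50 = 0
Roots: r = 5 ± 5i (complex conjugates)
General solution: y = e^(5x)(C₁cos(5x) + C₂sin(5x))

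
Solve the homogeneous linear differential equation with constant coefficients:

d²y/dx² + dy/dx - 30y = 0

Characteristic equation: r² + r - 30 = 0
Roots: r = 5, -6 (distinct real)
General solution: y = C₁e^(5x) + C₂e^(-6x)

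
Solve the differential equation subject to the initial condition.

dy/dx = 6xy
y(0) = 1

General solution: y = Ce^(3x²)
Applying IC y(0) = 1:
Particular solution: y = e^(3x²)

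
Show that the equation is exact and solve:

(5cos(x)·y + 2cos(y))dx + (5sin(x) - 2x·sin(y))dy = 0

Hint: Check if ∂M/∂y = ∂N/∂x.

Verify exactness: ∂M/∂y = ∂N/∂x ✓
Find F(x,y) such that ∂F/∂x = M, ∂F/∂y = N
Solution: 5sin(x)·y + 2x·cos(y) = C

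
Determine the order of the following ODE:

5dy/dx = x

The order is 1 (highest derivative is of order 1).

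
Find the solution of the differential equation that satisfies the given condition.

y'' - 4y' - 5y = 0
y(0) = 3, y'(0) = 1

General solution: y = C₁e^(5x) + C₂e^(-x)
Applying ICs: C₁ = 2/3, C₂ = 7/3
Particular solution: y = (2/3)e^(5x) + (7/3)e^(-x)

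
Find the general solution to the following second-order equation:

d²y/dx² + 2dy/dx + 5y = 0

Characteristic equation: r² + 2r + 5 = 0
Roots: r = -1 ± 2i (complex conjugates)
General solution: y = e^(-x)(C₁cos(2x) + C₂sin(2x))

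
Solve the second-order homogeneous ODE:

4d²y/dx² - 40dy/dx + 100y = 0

Characteristic equation: 4r² - 40r + 100 = 0
Divide by 4: r² - 10r + 25 = 0
Factored: (r - 5)² = 0
Repeated root: r = 5
General solution: y = (C₁ + C₂x)e^(5x)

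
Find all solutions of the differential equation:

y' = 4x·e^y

Separating variables and integrating:
-e^(-y) = 2x² + C

General solution: y = -ln(C - 2x²)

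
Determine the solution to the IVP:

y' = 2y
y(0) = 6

General solution: y = Ce^(2x)
Applying IC y(0) = 6:
Particular solution: y = 6e^(2x)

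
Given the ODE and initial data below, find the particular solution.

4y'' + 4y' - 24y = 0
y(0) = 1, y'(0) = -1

General solution: y = C₁e^(2x) + C₂e^(-3x)
Applying ICs: C₁ = 2/5, C₂ = 3/5
Particular solution: y = (2/5)e^(2x) + (3/5)e^(-3x)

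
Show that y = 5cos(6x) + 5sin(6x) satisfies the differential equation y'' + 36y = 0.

Verification:
y'' = -180cos(6x) - 180sin(6x)
y'' + 36y = 0 ✓

Yes, it is a solution.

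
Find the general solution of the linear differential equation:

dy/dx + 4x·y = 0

Using integrating factor method:

General solution: y = Ce^(-2x^2)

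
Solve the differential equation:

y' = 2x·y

Separating variables and integrating:
ln|y| = x^2 + C

General solution: y = Ce^(x^2)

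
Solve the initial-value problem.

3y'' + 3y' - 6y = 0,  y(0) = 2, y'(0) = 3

General solution: y = C₁e^x + C₂e^(-2x)
Applying ICs: C₁ = 7/3, C₂ = -1/3
Particular solution: y = (7/3)e^x - (1/3)e^(-2x)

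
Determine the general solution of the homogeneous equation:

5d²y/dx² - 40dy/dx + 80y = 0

Characteristic equation: 5r² - 40r + 80 = 0
Divide by 5: r² - 8r + 16 = 0
Factored: (r - 4)² = 0
Repeated root: r = 4
General solution: y = (C₁ + C₂x)e^(4x)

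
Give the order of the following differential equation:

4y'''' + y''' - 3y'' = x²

The order is 4 (highest derivative is of order 4).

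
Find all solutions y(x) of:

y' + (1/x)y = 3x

Using integrating factor method:

General solution: y = x^2 + C/x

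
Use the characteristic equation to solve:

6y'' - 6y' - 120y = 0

Characteristic equation: 6r² - 6r - 120 = 0
Divide by 6: r² - r - 20 = 0
Roots: r = 5, -4 (distinct real)
General solution: y = C₁e^(5x) + C₂e^(-4x)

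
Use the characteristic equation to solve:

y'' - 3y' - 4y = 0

Characteristic equation: r² - 3r - 4 = 0
Roots: r = 4, -1 (distinct real)
General solution: y = C₁e^(4x) + C₂e^(-x)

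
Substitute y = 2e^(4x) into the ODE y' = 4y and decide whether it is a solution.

Verification:
y = 2e^(4x)
y' = 8e^(4x)
4y = 8e^(4x)
y' = 4y ✓

Yes, it is a solution.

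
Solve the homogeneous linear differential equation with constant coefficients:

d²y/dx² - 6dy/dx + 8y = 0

Characteristic equation: r² - 6r + 8 = 0
Roots: r = 2, 4 (distinct real)
General solution: y = C₁e^(2x) + C₂e^(4x)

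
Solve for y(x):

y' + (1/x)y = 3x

Using integrating factor method:

General solution: y = x^2 + C/x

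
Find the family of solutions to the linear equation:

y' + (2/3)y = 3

Using integrating factor method:

General solution: y = 9/2 + Ce^(-2x/3)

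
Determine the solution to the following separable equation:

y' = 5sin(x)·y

Separating variables and integrating:
ln|y| = -5cos(x) + C

General solution: y = Ce^(-5cos(x))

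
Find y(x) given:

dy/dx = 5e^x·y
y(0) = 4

General solution: y = Ce^(5e^x)
Applying IC y(0) = 4:
Particular solution: y = 4e^(5(e^x - 1))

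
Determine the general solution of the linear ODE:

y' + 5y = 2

Using integrating factor method:

General solution: y = 2/5 + Ce^(-5x)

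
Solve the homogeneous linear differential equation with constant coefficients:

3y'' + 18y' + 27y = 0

Characteristic equation: 3r² + 18r + 27 = 0
Divide by 3: r² + 6r + 9 = 0
Factored: (r + 3)² = 0
Repeated root: r = -3
General solution: y = (C₁ + C₂x)e^(-3x)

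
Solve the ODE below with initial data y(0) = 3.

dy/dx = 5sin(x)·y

General solution: y = Ce^(-5cos(x))
Applying IC y(0) = 3:
Particular solution: y = 3e^(5(1-cos(x)))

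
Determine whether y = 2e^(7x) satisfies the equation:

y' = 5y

Verification:
y = 2e^(7x)
y' = 14e^(7x)
But 5y = 10e^(7x)
y' ≠ 5y — the derivative does not match

No, it is not a solution.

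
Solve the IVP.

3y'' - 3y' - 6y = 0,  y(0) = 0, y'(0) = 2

General solution: y = C₁e^(2x) + C₂e^(-x)
Applying ICs: C₁ = 2/3, C₂ = -2/3
Particular solution: y = (2/3)e^(2x) - (2/3)e^(-x)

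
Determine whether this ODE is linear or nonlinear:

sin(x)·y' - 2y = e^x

Linear (y and its derivatives appear to the first power only, no products of y terms)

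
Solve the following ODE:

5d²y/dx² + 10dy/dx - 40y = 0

Characteristic equation: 5r² + 10r - 40 = 0
Divide by 5: r² + 2r - 8 = 0
Roots: r = 2, -4 (distinct real)
General solution: y = C₁e^(2x) + C₂e^(-4x)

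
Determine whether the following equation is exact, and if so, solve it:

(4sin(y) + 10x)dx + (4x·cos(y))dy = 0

Verify exactness: ∂M/∂y = ∂N/∂x ✓
Find F(x,y) such that ∂F/∂x = M, ∂F/∂y = N
Solution: 4x·sin(y) + 5x² = C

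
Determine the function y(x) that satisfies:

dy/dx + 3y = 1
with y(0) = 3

General solution: y = 1/3 + Ce^(-3x)
Applying y(0) = 3: C = 3 - 1/3 = 8/3
Particular solution: y = 1/3 + (8/3)e^(-3x)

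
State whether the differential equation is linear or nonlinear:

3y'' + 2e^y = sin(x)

Nonlinear (e^y is nonlinear in y)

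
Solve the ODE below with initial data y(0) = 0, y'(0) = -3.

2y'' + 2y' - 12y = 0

General solution: y = C₁e^(2x) + C₂e^(-3x)
Applying ICs: C₁ = -3/5, C₂ = 3/5
Particular solution: y = -(3/5)e^(2x) + (3/5)e^(-3x)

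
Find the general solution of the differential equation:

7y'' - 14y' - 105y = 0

Characteristic equation: 7r² - 14r - 105 = 0
Divide by 7: r² - 2r - 15 = 0
Roots: r = 5, -3 (distinct real)
General solution: y = C₁e^(5x) + C₂e^(-3x)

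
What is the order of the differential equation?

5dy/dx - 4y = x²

The order is 1 (highest derivative is of order 1).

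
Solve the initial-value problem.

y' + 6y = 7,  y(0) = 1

General solution: y = 7/6 + Ce^(-6x)
Applying y(0) = 1: C = 1 - 7/6 = -1/6
Particular solution: y = 7/6 - (1/6)e^(-6x)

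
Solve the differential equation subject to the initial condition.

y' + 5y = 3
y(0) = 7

General solution: y = 3/5 + Ce^(-5x)
Applying y(0) = 7: C = 7 - 3/5 = 32/5
Particular solution: y = 3/5 + (32/5)e^(-5x)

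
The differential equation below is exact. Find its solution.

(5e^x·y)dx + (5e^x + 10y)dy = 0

Verify exactness: ∂M/∂y = ∂N/∂x ✓
Find F(x,y) such that ∂F/∂x = M, ∂F/∂y = N
Solution: 5e^x·y + 5y² = C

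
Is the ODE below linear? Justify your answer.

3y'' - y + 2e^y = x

No. Nonlinear (e^y is nonlinear in y)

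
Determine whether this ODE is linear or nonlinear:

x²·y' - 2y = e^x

Linear (y and its derivatives appear to the first power only, no products of y terms)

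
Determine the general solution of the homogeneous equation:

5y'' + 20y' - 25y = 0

Characteristic equation: 5r² + 20r - 25 = 0
Divide by 5: r² + 4r - 5 = 0
Roots: r = 1, -5 (distinct real)
General solution: y = C₁e^x + C₂e^(-5x)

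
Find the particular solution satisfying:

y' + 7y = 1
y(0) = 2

General solution: y = 1/7 + Ce^(-7x)
Applying y(0) = 2: C = 2 - 1/7 = 13/7
Particular solution: y = 1/7 + (13/7)e^(-7x)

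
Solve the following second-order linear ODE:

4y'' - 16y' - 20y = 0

Characteristic equation: 4r² - 16r - 20 = 0
Divide by 4: r² - 4r - 5 = 0
Roots: r = 5, -1 (distinct real)
General solution: y = C₁e^(5x) + C₂e^(-x)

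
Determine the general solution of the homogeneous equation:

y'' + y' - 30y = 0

Characteristic equation: r² + r - 30 = 0
Roots: r = 5, -6 (distinct real)
General solution: y = C₁e^(5x) + C₂e^(-6x)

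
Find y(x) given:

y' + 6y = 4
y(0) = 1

General solution: y = 2/3 + Ce^(-6x)
Applying y(0) = 1: C = 1 - 2/3 = 1/3
Particular solution: y = 2/3 + (1/3)e^(-6x)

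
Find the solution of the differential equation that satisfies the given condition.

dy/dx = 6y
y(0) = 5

General solution: y = Ce^(6x)
Applying IC y(0) = 5:
Particular solution: y = 5e^(6x)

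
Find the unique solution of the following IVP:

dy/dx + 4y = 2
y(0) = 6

General solution: y = 1/2 + Ce^(-4x)
Applying y(0) = 6: C = 6 - 1/2 = 11/2
Particular solution: y = 1/2 + (11/2)e^(-4x)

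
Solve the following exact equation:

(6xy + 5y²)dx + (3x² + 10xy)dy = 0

Verify exactness: ∂M/∂y = ∂N/∂x ✓
Find F(x,y) such that ∂F/∂x = M, ∂F/∂y = N
Solution: 3x²y + 5xy² = C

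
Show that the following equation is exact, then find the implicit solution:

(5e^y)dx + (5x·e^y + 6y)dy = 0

Verify exactness: ∂M/∂y = ∂N/∂x ✓
Find F(x,y) such that ∂F/∂x = M, ∂F/∂y = N
Solution: 5x·e^y + 3y² = C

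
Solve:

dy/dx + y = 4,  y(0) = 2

General solution: y = 4 + Ce^(-x)
Applying y(0) = 2: C = 2 - 4 = -2
Particular solution: y = 4 - 2e^(-x)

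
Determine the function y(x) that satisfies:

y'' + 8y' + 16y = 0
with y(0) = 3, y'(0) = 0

General solution: y = (C₁ + C₂x)e^(-4x)
Repeated root r = -4
Applying ICs: C₁ = 3, C₂ = 12
Particular solution: y = (3 + 12x)e^(-4x)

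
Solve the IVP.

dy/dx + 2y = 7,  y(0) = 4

General solution: y = 7/2 + Ce^(-2x)
Applying y(0) = 4: C = 4 - 7/2 = 1/2
Particular solution: y = 7/2 + (1/2)e^(-2x)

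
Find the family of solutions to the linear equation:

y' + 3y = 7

Using integrating factor method:

General solution: y = 7/3 + Ce^(-3x)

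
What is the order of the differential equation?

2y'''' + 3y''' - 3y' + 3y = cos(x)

The order is 4 (highest derivative is of order 4).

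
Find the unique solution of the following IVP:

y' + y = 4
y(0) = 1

General solution: y = 4 + Ce^(-x)
Applying y(0) = 1: C = 1 - 4 = -3
Particular solution: y = 4 - 3e^(-x)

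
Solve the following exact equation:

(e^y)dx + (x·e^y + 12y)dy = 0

Verify exactness: ∂M/∂y = ∂N/∂x ✓
Find F(x,y) such that ∂F/∂x = M, ∂F/∂y = N
Solution: x·e^y + 6y² = C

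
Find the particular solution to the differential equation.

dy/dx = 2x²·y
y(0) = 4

General solution: y = Ce^(2x³/3)
Applying IC y(0) = 4:
Particular solution: y = 4e^(2x³/3)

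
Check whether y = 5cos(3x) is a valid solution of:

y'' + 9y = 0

Verification:
y'' = -45cos(3x)
y'' + 9y = 0 ✓

Yes, it is a solution.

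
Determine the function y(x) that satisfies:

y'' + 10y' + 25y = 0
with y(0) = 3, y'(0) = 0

General solution: y = (C₁ + C₂x)e^(-5x)
Repeated root r = -5
Applying ICs: C₁ = 3, C₂ = 15
Particular solution: y = (3 + 15x)e^(-5x)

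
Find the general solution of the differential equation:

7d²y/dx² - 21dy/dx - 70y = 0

Characteristic equation: 7r² - 21r - 70 = 0
Divide by 7: r² - 3r - 10 = 0
Roots: r = 5, -2 (distinct real)
General solution: y = C₁e^(5x) + C₂e^(-2x)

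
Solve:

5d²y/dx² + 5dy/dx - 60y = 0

Characteristic equation: 5r² + 5r - 60 = 0
Divide by 5: r² + r - 12 = 0
Roots: r = 3, -4 (distinct real)
General solution: y = C₁e^(3x) + C₂e^(-4x)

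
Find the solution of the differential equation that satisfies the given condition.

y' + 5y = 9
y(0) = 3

General solution: y = 9/5 + Ce^(-5x)
Applying y(0) = 3: C = 3 - 9/5 = 6/5
Particular solution: y = 9/5 + (6/5)e^(-5x)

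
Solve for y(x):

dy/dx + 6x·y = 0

Using integrating factor method:

General solution: y = Ce^(-3x^2)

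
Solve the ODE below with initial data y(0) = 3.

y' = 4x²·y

General solution: y = Ce^(4x³/3)
Applying IC y(0) = 3:
Particular solution: y = 3e^(4x³/3)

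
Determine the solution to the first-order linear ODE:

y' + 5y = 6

Using integrating factor method:

General solution: y = 6/5 + Ce^(-5x)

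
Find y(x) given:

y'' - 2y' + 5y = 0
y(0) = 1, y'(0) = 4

General solution: y = e^x(C₁cos(2x) + C₂sin(2x))
Complex roots r = 1 ± 2i
Applying ICs: C₁ = 1, C₂ = 3/2
Particular solution: y = e^x(cos(2x) + (3/2)sin(2x))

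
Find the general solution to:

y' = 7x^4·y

Separating variables and integrating:
ln|y| = 7x^5/5 + C

General solution: y = Ce^(7x^5/5)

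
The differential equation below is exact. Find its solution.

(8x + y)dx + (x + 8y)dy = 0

Verify exactness: ∂M/∂y = ∂N/∂x ✓
Find F(x,y) such that ∂F/∂x = M, ∂F/∂y = N
Solution: 4x² + xy + 4y² = C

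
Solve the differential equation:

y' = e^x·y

Separating variables and integrating:
ln|y| = e^x + C

General solution: y = Ce^(e^x)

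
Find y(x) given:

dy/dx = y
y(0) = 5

General solution: y = Ce^x
Applying IC y(0) = 5:
Particular solution: y = 5e^x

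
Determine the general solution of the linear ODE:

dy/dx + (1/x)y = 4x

Using integrating factor method:

General solution: y = (4/3)x^2 + C/x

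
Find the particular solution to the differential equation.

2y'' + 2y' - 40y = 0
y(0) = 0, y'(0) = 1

General solution: y = C₁e^(4x) + C₂e^(-5x)
Applying ICs: C₁ = 1/9, C₂ = -1/9
Particular solution: y = (1/9)e^(4x) - (1/9)e^(-5x)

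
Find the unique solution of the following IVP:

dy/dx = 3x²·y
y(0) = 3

General solution: y = Ce^(x³)
Applying IC y(0) = 3:
Particular solution: y = 3e^(x³)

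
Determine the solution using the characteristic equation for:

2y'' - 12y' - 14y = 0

Characteristic equation: 2r² - 12r - 14 = 0
Divide by 2: r² - 6r - 7 = 0
Roots: r = 7, -1 (distinct real)
General solution: y = C₁e^(7x) + C₂e^(-x)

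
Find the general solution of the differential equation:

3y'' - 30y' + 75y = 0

Characteristic equation: 3r² - 30r + 75 = 0
Divide by 3: r² - 10r + 25 = 0
Factored: (r - 5)² = 0
Repeated root: r = 5
General solution: y = (C₁ + C₂x)e^(5x)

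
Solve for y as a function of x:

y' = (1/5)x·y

Separating variables and integrating:
ln|y| = x^2/10 + C

General solution: y = Ce^(x^2/10)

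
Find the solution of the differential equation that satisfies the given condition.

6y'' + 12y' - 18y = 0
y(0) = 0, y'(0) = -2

General solution: y = C₁e^x + C₂e^(-3x)
Applying ICs: C₁ = -1/2, C₂ = 1/2
Particular solution: y = -(1/2)e^x + (1/2)e^(-3x)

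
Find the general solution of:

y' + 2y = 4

Using integrating factor method:

General solution: y = 2 + Ce^(-2x)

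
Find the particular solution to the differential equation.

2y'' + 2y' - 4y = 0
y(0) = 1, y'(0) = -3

General solution: y = C₁e^x + C₂e^(-2x)
Applying ICs: C₁ = -1/3, C₂ = 4/3
Particular solution: y = -(1/3)e^x + (4/3)e^(-2x)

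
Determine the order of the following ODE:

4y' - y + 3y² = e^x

The order is 1 (highest derivative is of order 1).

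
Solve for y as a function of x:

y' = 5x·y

Separating variables and integrating:
ln|y| = 5x^2/2 + C

General solution: y = Ce^(5x^2/2)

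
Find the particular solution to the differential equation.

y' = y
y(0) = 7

General solution: y = Ce^x
Applying IC y(0) = 7:
Particular solution: y = 7e^x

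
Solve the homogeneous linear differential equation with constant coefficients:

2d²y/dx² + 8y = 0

Characteristic equation: 2r² + 8 = 0
Divide by 2: r² + 4 = 0
Roots: r = ±2i (complex conjugates)
General solution: y = C₁cos(2x) + C₂sin(2x)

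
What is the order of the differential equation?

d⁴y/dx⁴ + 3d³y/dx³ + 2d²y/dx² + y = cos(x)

The order is 4 (highest derivative is of order 4).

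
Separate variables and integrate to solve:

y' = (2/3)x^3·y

Separating variables and integrating:
ln|y| = x^4/6 + C

General solution: y = Ce^(x^4/6)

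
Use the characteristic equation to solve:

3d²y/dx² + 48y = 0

Characteristic equation: 3r² + 48 = 0
Divide by 3: r² + 16 = 0
Roots: r = ±4i (complex conjugates)
General solution: y = C₁cos(4x) + C₂sin(4x)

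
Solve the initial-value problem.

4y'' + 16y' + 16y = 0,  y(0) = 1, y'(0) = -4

General solution: y = (C₁ + C₂x)e^(-2x)
Repeated root r = -2
Applying ICs: C₁ = 1, C₂ = -2
Particular solution: y = (1 - 2x)e^(-2x)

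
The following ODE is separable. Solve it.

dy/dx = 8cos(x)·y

Separating variables and integrating:
ln|y| = 8sin(x) + C

General solution: y = Ce^(8sin(x))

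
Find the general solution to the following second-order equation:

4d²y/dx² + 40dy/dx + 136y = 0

Characteristic equation: 4r² + 40r + 136 = 0
Divide by 4: r² + 10r + 34 = 0
Roots: r = -5 ± 3i (complex conjugates)
General solution: y = e^(-5x)(C₁cos(3x) + C₂sin(3x))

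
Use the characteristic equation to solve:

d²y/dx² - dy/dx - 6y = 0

Characteristic equation: r² - r - 6 = 0
Roots: r = 3, -2 (distinct real)
General solution: y = C₁e^(3x) + C₂e^(-2x)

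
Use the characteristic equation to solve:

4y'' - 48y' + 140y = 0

Characteristic equation: 4r² - 48r + 140 = 0
Divide by 4: r² - 12r + 35 = 0
Roots: r = 7, 5 (distinct real)
General solution: y = C₁e^(7x) + C₂e^(5x)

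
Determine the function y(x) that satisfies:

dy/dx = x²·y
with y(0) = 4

General solution: y = Ce^(x³/3)
Applying IC y(0) = 4:
Particular solution: y = 4e^(x³/3)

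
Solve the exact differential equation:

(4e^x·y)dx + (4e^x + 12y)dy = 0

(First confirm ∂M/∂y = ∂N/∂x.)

Verify exactness: ∂M/∂y = ∂N/∂x ✓
Find F(x,y) such that ∂F/∂x = M, ∂F/∂y = N
Solution: 4e^x·y + 6y² = C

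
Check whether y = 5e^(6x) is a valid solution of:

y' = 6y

Verification:
y = 5e^(6x)
y' = 30e^(6x)
6y = 30e^(6x)
y' = 6y ✓

Yes, it is a solution.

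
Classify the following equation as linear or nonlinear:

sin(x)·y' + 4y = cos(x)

Linear (y and its derivatives appear to the first power only, no products of y terms)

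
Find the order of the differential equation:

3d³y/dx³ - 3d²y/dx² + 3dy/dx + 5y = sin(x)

The order is 3 (highest derivative is of order 3).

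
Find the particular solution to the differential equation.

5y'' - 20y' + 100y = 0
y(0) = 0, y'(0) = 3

General solution: y = e^(2x)(C₁cos(4x) + C₂sin(4x))
Complex roots r = 2 ± 4i
Applying ICs: C₁ = 0, C₂ = 3/4
Particular solution: y = e^(2x)((3/4)sin(4x))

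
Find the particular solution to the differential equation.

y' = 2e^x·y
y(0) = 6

General solution: y = Ce^(2e^x)
Applying IC y(0) = 6:
Particular solution: y = 6e^(2(e^x - 1))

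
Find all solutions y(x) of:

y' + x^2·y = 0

Using integrating factor method:

General solution: y = Ce^(-x^3/3)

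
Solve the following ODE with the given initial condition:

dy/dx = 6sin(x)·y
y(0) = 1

General solution: y = Ce^(-6cos(x))
Applying IC y(0) = 1:
Particular solution: y = e^(6(1-cos(x)))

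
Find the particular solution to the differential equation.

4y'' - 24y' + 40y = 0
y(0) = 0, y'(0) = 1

General solution: y = e^(3x)(C₁cos(x) + C₂sin(x))
Complex roots r = 3 ± i
Applying ICs: C₁ = 0, C₂ = 1
Particular solution: y = e^(3x)(sin(x))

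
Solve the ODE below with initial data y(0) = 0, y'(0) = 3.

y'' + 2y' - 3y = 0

General solution: y = C₁e^x + C₂e^(-3x)
Applying ICs: C₁ = 3/4, C₂ = -3/4
Particular solution: y = (3/4)e^x - (3/4)e^(-3x)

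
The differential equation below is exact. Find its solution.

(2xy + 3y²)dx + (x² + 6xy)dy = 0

Verify exactness: ∂M/∂y = ∂N/∂x ✓
Find F(x,y) such that ∂F/∂x = M, ∂F/∂y = N
Solution: x²y + 3xy² = C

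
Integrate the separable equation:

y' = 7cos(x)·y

Separating variables and integrating:
ln|y| = 7sin(x) + C

General solution: y = Ce^(7sin(x))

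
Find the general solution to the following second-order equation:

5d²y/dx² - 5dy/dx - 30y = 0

Characteristic equation: 5r² - 5r - 30 = 0
Divide by 5: r² - r - 6 = 0
Roots: r = 3, -2 (distinct real)
General solution: y = C₁e^(3x) + C₂e^(-2x)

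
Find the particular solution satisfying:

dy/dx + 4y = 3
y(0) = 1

General solution: y = 3/4 + Ce^(-4x)
Applying y(0) = 1: C = 1 - 3/4 = 1/4
Particular solution: y = 3/4 + (1/4)e^(-4x)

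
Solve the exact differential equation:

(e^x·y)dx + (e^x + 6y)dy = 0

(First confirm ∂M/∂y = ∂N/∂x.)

Verify exactness: ∂M/∂y = ∂N/∂x ✓
Find F(x,y) such that ∂F/∂x = M, ∂F/∂y = N
Solution: e^x·y + 3y² = C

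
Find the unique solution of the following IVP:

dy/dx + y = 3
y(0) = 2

General solution: y = 3 + Ce^(-x)
Applying y(0) = 2: C = 2 - 3 = -1
Particular solution: y = 3 - e^(-x)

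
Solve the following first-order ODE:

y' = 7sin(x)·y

Separating variables and integrating:
ln|y| = -7cos(x) + C

General solution: y = Ce^(-7cos(x))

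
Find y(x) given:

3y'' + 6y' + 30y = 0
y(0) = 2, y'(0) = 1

General solution: y = e^(-x)(C₁cos(3x) + C₂sin(3x))
Complex roots r = -1 ± 3i
Applying ICs: C₁ = 2, C₂ = 1
Particular solution: y = e^(-x)(2cos(3x) + sin(3x))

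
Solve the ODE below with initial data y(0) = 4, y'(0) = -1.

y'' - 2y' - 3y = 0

General solution: y = C₁e^(3x) + C₂e^(-x)
Applying ICs: C₁ = 3/4, C₂ = 13/4
Particular solution: y = (3/4)e^(3x) + (13/4)e^(-x)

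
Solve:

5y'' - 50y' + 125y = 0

Characteristic equation: 5r² - 50r + 125 = 0
Divide by 5: r² - 10r + 25 = 0
Factored: (r - 5)² = 0
Repeated root: r = 5
General solution: y = (C₁ + C₂x)e^(5x)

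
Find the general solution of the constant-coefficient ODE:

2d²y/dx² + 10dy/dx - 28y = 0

Characteristic equation: 2r² + 10r - 28 = 0
Divide by 2: r² + 5r - 14 = 0
Roots: r = 2, -7 (distinct real)
General solution: y = C₁e^(2x) + C₂e^(-7x)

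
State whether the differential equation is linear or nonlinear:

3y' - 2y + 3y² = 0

Nonlinear (y² term)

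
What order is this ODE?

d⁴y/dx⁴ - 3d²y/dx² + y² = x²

The order is 4 (highest derivative is of order 4).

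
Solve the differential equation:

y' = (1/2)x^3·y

Separating variables and integrating:
ln|y| = x^4/8 + C

General solution: y = Ce^(x^4/8)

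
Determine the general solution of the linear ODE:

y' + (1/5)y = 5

Using integrating factor method:

General solution: y = 25 + Ce^(-x/5)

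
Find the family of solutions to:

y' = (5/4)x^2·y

Separating variables and integrating:
ln|y| = 5x^3/12 + C

General solution: y = Ce^(5x^3/12)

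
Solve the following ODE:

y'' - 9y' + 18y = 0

Characteristic equation: r² - 9r + 18 = 0
Roots: r = 6, 3 (distinct real)
General solution: y = C₁e^(6x) + C₂e^(3x)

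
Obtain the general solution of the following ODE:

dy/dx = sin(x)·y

Separating variables and integrating:
ln|y| = -cos(x) + C

General solution: y = Ce^(-cos(x))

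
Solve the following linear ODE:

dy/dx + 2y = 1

Using integrating factor method:

General solution: y = 1/2 + Ce^(-2x)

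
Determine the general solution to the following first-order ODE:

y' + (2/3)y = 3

Using integrating factor method:

General solution: y = 9/2 + Ce^(-2x/3)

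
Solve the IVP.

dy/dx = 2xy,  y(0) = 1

General solution: y = Ce^(x²)
Applying IC y(0) = 1:
Particular solution: y = e^(x²)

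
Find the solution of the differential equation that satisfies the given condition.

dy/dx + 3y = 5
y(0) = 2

General solution: y = 5/3 + Ce^(-3x)
Applying y(0) = 2: C = 2 - 5/3 = 1/3
Particular solution: y = 5/3 + (1/3)e^(-3x)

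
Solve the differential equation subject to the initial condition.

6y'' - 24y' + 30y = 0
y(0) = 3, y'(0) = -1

General solution: y = e^(2x)(C₁cos(x) + C₂sin(x))
Complex roots r = 2 ± i
Applying ICs: C₁ = 3, C₂ = -7
Particular solution: y = e^(2x)(3cos(x) - 7sin(x))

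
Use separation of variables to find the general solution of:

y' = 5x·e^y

Separating variables and integrating:
-e^(-y) = 5x²/2 + C

General solution: y = -ln(C - 5x²/2)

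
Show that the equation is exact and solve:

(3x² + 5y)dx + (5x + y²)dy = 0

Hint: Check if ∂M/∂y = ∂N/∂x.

Verify exactness: ∂M/∂y = ∂N/∂x ✓
Find F(x,y) such that ∂F/∂x = M, ∂F/∂y = N
Solution: x³ + 5xy + y³/3 = C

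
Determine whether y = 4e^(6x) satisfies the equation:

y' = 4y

Verification:
y = 4e^(6x)
y' = 24e^(6x)
But 4y = 16e^(6x)
y' ≠ 4y — the derivative does not match

No, it is not a solution.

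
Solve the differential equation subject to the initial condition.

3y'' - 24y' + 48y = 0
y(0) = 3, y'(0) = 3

General solution: y = (C₁ + C₂x)e^(4x)
Repeated root r = 4
Applying ICs: C₁ = 3, C₂ = -9
Particular solution: y = (3 - 9x)e^(4x)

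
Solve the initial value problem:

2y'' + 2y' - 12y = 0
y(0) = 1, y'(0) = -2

General solution: y = C₁e^(2x) + C₂e^(-3x)
Applying ICs: C₁ = 1/5, C₂ = 4/5
Particular solution: y = (1/5)e^(2x) + (4/5)e^(-3x)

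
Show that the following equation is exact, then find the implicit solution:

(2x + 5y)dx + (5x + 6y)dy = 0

Verify exactness: ∂M/∂y = ∂N/∂x ✓
Find F(x,y) such that ∂F/∂x = M, ∂F/∂y = N
Solution: x² + 5xy + 3y² = C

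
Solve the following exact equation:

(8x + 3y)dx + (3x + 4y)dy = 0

Verify exactness: ∂M/∂y = ∂N/∂x ✓
Find F(x,y) such that ∂F/∂x = M, ∂F/∂y = N
Solution: 4x² + 3xy + 2y² = C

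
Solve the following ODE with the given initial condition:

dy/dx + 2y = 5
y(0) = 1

General solution: y = 5/2 + Ce^(-2x)
Applying y(0) = 1: C = 1 - 5/2 = -3/2
Particular solution: y = 5/2 - (3/2)e^(-2x)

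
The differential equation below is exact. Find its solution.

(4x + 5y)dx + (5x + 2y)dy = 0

Verify exactness: ∂M/∂y = ∂N/∂x ✓
Find F(x,y) such that ∂F/∂x = M, ∂F/∂y = N
Solution: 2x² + 5xy + y² = C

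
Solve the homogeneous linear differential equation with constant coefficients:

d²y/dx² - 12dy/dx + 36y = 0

Characteristic equation: r² - 12r + 36 = 0
Factored: (r - 6)² = 0
Repeated root: r = 6
General solution: y = (C₁ + C₂x)e^(6x)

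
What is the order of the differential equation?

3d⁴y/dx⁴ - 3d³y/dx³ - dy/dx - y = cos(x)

The order is 4 (highest derivative is of order 4).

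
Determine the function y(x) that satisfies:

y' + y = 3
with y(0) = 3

General solution: y = 3 + Ce^(-x)
Applying y(0) = 3: C = 3 - 3 = 0
Particular solution: y = 3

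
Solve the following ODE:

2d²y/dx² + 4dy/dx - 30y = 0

Characteristic equation: 2r² + 4r - 30 = 0
Divide by 2: r² + 2r - 15 = 0
Roots: r = 3, -5 (distinct real)
General solution: y = C₁e^(3x) + C₂e^(-5x)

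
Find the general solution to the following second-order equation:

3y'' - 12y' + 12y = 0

Characteristic equation: 3r² - 12r + 12 = 0
Divide by 3: r² - 4r + 4 = 0
Factored: (r - 2)² = 0
Repeated root: r = 2
General solution: y = (C₁ + C₂x)e^(2x)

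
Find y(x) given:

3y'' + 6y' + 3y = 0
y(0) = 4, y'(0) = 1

General solution: y = (C₁ + C₂x)e^(-x)
Repeated root r = -1
Applying ICs: C₁ = 4, C₂ = 5
Particular solution: y = (4 + 5x)e^(-x)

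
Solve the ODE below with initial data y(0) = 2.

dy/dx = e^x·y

General solution: y = Ce^(e^x)
Applying IC y(0) = 2:
Particular solution: y = 2e^(e^x - 1)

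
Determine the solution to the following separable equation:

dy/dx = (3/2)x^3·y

Separating variables and integrating:
ln|y| = 3x^4/8 + C

General solution: y = Ce^(3x^4/8)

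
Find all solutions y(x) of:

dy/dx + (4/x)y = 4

Using integrating factor method:

General solution: y = (4/5)x + Cx^(-4)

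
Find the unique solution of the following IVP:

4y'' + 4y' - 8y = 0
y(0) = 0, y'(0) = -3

General solution: y = C₁e^x + C₂e^(-2x)
Applying ICs: C₁ = -1, C₂ = 1
Particular solution: y = -e^x + e^(-2x)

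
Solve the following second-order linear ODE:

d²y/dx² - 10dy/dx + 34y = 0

Characteristic equation: r² - 10r + 34 = 0
Roots: r = 5 ± 3i (complex conjugates)
General solution: y = e^(5x)(C₁cos(3x) + C₂sin(3x))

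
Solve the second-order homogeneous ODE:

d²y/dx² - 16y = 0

Characteristic equation: r² - 16 = 0
Roots: r = 4, -4 (distinct real)
General solution: y = C₁e^(4x) + C₂e^(-4x)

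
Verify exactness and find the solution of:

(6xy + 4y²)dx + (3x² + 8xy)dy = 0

Verify exactness: ∂M/∂y = ∂N/∂x ✓
Find F(x,y) such that ∂F/∂x = M, ∂F/∂y = N
Solution: 3x²y + 4xy² = C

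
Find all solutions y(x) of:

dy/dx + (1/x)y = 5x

Using integrating factor method:

General solution: y = (5/3)x^2 + C/x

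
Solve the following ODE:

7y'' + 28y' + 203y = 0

Characteristic equation: 7r² + 28r + 203 = 0
Divide by 7: r² + 4r + 29 = 0
Roots: r = -2 ± 5i (complex conjugates)
General solution: y = e^(-2x)(C₁cos(5x) + C₂sin(5x))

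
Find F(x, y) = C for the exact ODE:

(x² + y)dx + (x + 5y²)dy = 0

Verify exactness: ∂M/∂y = ∂N/∂x ✓
Find F(x,y) such that ∂F/∂x = M, ∂F/∂y = N
Solution: x³/3 + xy + 5y³/3 = C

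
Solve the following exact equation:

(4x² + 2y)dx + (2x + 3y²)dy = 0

Verify exactness: ∂M/∂y = ∂N/∂x ✓
Find F(x,y) such that ∂F/∂x = M, ∂F/∂y = N
Solution: 4x³/3 + 2xy + y³ = C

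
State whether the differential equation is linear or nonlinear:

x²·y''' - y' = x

Linear (y and its derivatives appear to the first power only, no products of y terms)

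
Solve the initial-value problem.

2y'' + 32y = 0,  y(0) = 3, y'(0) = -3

General solution: y = C₁cos(4x) + C₂sin(4x)
Complex roots r = ±4i
Applying ICs: C₁ = 3, C₂ = -3/4
Particular solution: y = 3cos(4x) - (3/4)sin(4x)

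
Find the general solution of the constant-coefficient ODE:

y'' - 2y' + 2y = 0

Characteristic equation: r² - 2r + 2 = 0
Roots: r = 1 ± i (complex conjugates)
General solution: y = e^x(C₁cos(x) + C₂sin(x))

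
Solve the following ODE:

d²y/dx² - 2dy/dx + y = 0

Characteristic equation: r² - 2r + 1 = 0
Factored: (r - 1)² = 0
Repeated root: r = 1
General solution: y = (C₁ + C₂x)e^x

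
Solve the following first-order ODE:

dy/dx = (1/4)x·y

Separating variables and integrating:
ln|y| = x^2/8 + C

General solution: y = Ce^(x^2/8)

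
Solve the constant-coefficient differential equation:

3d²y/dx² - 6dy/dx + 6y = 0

Characteristic equation: 3r² - 6r + 6 = 0
Divide by 3: r² - 2r + 2 = 0
Roots: r = 1 ± i (complex conjugates)
General solution: y = e^x(C₁cos(x) + C₂sin(x))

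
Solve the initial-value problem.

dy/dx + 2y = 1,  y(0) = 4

General solution: y = 1/2 + Ce^(-2x)
Applying y(0) = 4: C = 4 - 1/2 = 7/2
Particular solution: y = 1/2 + (7/2)e^(-2x)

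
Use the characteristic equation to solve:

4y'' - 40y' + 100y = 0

Characteristic equation: 4r² - 40r + 100 = 0
Divide by 4: r² - 10r + 25 = 0
Factored: (r - 5)² = 0
Repeated root: r = 5
General solution: y = (C₁ + C₂x)e^(5x)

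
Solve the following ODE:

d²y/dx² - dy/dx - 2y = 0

Characteristic equation: r² - r - 2 = 0
Roots: r = 2, -1 (distinct real)
General solution: y = C₁e^(2x) + C₂e^(-x)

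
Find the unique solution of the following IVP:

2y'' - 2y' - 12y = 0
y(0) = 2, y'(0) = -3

General solution: y = C₁e^(3x) + C₂e^(-2x)
Applying ICs: C₁ = 1/5, C₂ = 9/5
Particular solution: y = (1/5)e^(3x) + (9/5)e^(-2x)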